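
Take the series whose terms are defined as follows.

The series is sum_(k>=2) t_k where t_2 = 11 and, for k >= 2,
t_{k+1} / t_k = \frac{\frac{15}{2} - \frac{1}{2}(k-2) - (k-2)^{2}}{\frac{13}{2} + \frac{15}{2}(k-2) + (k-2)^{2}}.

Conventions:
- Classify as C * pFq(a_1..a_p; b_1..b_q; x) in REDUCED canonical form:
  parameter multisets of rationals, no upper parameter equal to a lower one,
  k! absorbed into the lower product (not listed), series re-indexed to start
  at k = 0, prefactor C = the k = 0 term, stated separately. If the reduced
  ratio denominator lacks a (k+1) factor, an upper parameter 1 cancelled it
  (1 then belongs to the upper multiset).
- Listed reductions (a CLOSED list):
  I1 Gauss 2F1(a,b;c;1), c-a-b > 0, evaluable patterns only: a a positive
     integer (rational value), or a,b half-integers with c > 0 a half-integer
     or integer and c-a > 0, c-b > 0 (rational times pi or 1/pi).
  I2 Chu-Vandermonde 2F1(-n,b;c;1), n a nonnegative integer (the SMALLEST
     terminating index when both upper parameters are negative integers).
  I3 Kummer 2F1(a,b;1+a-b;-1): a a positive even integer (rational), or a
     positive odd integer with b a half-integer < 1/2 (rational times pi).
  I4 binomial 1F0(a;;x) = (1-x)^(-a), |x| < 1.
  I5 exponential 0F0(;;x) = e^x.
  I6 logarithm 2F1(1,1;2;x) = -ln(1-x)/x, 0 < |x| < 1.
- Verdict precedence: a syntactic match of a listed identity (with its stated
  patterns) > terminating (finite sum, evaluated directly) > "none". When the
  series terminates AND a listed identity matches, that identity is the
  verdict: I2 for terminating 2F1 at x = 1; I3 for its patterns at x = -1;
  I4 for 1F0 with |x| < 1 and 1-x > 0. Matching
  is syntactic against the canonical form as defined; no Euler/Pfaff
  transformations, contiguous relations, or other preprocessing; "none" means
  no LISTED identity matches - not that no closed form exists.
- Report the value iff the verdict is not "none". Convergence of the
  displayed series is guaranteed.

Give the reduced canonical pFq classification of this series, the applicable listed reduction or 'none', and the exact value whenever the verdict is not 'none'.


x = -1 here; the reduced form reads 2F1, upper {-\frac{5}{2}, 3}, lower {\frac{13}{2}}, C = 11. Verdict (x = -1): Kummer's theorem (I3) applies (x = -1; c = \frac{13}{2} equals 1+a-b for upper {-\frac{5}{2}, 3}: listed pattern). Exact value: \frac{38115}{4096} \cdot \pi.

First insight: from the first term 11: roots of the ratio polynomials (C = 11) are the negated parameters.
Term ratio: r(k) = -1 * (k-\frac{5}{2}) (k+3) / [(k+\frac{13}{2}) (k+1)] ; factor over Q: parameters, x = -1, and C = 11.


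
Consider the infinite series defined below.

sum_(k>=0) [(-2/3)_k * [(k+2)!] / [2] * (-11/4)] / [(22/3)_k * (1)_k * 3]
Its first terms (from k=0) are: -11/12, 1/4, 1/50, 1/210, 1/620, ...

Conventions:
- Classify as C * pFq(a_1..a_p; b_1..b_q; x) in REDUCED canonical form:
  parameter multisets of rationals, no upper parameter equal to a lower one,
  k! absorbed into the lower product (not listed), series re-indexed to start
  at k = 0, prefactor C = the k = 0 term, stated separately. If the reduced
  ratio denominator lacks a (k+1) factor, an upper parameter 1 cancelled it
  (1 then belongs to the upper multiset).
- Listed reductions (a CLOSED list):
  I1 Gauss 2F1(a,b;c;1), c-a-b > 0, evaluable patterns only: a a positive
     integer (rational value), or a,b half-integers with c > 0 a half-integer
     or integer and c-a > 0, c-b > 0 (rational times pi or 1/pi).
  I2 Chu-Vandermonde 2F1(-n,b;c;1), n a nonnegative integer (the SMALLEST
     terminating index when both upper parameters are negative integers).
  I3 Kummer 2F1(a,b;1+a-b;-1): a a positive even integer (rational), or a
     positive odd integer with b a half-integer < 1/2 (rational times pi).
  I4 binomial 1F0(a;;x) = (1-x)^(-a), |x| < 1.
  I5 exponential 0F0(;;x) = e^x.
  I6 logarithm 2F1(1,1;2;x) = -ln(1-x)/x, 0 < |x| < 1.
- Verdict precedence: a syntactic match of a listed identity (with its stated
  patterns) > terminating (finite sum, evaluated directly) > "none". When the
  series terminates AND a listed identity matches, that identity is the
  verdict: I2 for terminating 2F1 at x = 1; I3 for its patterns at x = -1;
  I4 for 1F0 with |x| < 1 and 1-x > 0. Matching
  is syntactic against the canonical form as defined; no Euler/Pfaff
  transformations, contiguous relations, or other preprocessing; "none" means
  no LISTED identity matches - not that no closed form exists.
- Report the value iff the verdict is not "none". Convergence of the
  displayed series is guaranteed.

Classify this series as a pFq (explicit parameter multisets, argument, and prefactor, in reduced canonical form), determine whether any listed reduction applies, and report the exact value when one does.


Reduced: x = 1, 2F1, upper = {-2/3, 3}, lower = {22/3}, C = -11/12. Verdict: this is Gauss's theorem (I1) (x = 1: the Gamma ratio telescopes since c-a-b = 5 > 0 and a = 3 in Z>0). Sum: -5434/8505.

The tell: t_0 being -11/12, the factorial ratio (C = -11/12, x = 1) (k+a-1)!/(a-1)! is a rising factorial (a)_k.
Ratio: r(k) = 1 * (k-2/3) (k+3) / [(k+22/3) (k+1)] - poly over poly, x = 1 from leading terms; C = -11/12 at k = 0.


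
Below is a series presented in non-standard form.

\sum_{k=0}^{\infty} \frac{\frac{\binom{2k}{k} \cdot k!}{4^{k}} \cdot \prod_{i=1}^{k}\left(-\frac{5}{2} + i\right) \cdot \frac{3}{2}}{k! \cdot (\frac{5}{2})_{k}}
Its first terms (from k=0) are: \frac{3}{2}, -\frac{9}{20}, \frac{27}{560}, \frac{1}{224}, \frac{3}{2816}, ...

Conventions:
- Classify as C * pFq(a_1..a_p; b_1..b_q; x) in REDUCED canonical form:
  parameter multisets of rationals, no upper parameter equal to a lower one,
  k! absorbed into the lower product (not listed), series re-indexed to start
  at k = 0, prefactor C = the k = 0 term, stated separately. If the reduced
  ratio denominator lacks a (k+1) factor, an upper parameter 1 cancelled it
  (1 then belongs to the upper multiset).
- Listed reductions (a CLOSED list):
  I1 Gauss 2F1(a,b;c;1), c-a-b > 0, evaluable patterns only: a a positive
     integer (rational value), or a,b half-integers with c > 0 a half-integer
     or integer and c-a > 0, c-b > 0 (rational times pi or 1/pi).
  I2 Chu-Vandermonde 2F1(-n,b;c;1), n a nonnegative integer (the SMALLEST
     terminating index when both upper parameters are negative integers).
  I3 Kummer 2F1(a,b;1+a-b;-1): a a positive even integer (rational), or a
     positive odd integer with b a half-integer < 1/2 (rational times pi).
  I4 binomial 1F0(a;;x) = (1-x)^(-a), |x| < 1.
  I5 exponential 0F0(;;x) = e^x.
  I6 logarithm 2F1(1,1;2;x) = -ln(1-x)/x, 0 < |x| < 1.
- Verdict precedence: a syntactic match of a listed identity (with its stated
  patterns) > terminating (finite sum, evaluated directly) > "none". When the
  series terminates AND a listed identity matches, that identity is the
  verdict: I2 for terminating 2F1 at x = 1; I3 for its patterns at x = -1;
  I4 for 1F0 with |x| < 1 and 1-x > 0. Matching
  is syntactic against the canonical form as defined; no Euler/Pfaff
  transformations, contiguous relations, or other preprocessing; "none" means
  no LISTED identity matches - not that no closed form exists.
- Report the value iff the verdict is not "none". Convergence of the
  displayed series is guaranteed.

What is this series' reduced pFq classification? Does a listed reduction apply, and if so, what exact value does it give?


Prefactor \frac{3}{2}, argument 1: 2F1 with upper {-\frac{3}{2}, \frac{1}{2}} over lower {\frac{5}{2}}. Verdict at x = 1: the half-integer Gauss pattern (I1) matches (x = 1; upper {-\frac{3}{2}, \frac{1}{2}} half-integers, c = \frac{5}{2} in the evaluable pattern). Value: \frac{45}{128} \cdot \pi.

The tell: t_0 = \frac{3}{2} here, and the running product (C = 3/2) telescopes to a rising factorial.
Step ratio: r(k) = 1 * (k-\frac{3}{2}) (k+\frac{1}{2}) / [(k+\frac{5}{2}) (k+1)] - rational in k. x = 1; t_0 = \frac{3}{2}; negate the roots.


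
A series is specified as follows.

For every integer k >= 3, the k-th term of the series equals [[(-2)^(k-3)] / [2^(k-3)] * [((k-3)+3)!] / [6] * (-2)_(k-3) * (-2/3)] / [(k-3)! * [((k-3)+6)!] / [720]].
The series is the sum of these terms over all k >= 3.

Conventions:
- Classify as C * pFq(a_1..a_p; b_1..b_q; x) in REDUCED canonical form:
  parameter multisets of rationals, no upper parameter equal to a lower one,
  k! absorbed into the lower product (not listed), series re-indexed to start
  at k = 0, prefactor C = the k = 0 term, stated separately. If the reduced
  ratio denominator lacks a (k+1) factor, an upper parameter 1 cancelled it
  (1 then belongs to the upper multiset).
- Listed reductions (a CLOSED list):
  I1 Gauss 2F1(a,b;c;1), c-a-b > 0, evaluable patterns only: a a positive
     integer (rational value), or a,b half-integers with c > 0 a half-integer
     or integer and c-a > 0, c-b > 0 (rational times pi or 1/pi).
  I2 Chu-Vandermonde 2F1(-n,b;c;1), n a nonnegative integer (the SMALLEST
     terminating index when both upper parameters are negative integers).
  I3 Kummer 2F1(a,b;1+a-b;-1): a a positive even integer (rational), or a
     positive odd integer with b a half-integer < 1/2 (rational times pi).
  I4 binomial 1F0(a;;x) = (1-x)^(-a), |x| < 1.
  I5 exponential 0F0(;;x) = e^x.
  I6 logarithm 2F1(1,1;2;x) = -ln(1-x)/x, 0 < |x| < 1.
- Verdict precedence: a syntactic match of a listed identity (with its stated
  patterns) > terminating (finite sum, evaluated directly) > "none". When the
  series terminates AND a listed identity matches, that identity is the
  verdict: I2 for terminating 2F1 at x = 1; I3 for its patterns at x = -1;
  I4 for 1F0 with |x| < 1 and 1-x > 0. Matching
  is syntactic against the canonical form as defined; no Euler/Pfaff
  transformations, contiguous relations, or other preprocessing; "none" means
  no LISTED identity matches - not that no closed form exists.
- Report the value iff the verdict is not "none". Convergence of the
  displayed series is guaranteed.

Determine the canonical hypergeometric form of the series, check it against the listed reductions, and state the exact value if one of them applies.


First insight: x = (-1) and the two k-th powers (C = -2/3, x = -1) combine into one argument.
Term ratio: r(k) = (-1) * (k-2) (k+4) / [(k+7) (k+1)] ; factor over Q: parameters, x = (-1), and C = -2/3.

At argument -1: a 2F1 with upper {-2, 4}, lower {7}, scaled by C = -2/3. Verdict: this is Kummer (I3) (x = -1; c = 7 equals 1+a-b for upper {-2, 4}: listed pattern). Hence: -5/3.


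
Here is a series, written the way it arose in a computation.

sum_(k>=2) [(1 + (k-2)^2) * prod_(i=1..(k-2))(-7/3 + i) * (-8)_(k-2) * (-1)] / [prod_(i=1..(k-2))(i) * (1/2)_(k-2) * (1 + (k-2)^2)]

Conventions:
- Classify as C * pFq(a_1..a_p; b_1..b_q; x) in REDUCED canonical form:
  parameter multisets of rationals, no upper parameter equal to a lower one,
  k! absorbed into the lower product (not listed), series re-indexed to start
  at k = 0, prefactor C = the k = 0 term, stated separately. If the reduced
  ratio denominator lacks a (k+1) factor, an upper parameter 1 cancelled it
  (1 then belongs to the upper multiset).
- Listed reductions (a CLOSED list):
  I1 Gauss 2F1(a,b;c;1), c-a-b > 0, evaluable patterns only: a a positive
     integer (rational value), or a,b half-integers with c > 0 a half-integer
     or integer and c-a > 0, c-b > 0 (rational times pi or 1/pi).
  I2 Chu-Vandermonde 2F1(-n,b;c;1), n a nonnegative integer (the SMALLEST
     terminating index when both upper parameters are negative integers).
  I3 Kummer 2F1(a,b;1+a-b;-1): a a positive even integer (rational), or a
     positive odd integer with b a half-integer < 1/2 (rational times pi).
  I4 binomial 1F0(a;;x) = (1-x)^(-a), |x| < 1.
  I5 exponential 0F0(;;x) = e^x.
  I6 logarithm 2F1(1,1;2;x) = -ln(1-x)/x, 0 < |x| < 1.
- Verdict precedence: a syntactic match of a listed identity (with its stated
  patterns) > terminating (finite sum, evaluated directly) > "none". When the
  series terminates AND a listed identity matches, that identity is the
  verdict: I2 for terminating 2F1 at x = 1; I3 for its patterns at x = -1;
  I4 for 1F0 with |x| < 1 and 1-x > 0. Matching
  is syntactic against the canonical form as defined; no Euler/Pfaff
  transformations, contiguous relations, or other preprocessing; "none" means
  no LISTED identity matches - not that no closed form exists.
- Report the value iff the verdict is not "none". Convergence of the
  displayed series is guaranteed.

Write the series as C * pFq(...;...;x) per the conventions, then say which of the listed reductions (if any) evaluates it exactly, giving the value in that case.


Classification (C = -1): 2F1 with upper {-8, -4/3}, lower {1/2}, argument x = 1. Verdict: the Chu-Vandermonde identity I2 applies (terminating 2F1 at x = 1 with n = 8, b = -4/3, c = 1/2). Its exact value is -1158063409/34543665.

Structural cue: with t_0 = -1, the product of the first k integers (prefactor -1) is k!.
Adjacent-term ratio: r(k) = 1 * (k-8) (k-4/3) / [(k+1/2) (k+1)] - rational in k, leading ratio 1; with t_0 = -1, classification follows.


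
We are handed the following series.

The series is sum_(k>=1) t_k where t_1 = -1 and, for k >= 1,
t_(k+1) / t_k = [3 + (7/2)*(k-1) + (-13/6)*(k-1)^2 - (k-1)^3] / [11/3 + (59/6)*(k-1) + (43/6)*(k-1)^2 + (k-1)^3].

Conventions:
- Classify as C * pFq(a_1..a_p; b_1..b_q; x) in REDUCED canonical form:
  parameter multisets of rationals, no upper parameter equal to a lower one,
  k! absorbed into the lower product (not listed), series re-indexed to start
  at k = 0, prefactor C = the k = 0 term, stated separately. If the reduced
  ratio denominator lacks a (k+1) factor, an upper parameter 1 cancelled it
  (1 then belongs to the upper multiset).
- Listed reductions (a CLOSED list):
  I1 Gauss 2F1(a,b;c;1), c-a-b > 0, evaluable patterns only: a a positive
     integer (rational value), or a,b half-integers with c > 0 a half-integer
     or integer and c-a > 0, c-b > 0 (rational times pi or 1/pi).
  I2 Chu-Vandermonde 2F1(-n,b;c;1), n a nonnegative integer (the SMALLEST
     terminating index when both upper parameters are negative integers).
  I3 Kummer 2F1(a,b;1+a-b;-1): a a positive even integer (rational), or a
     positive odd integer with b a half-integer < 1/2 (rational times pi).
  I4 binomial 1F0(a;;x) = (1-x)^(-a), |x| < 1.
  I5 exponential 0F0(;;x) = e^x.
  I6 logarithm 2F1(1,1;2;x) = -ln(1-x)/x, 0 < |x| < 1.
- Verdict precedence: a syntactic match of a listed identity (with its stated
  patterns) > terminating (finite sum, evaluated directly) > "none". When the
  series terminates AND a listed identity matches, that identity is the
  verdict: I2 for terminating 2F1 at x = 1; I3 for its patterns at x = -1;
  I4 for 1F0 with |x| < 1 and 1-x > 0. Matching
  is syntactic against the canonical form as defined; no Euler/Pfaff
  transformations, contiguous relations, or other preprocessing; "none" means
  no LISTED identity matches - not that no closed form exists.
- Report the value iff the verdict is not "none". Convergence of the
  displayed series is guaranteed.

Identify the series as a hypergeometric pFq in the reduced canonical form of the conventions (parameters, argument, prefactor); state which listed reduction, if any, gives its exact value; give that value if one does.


Reduced: x = -1, 2F1, upper = {-3/2, 3}, lower = {11/2}, C = -1. Verdict: Kummer (I3) matches (x = -1; c = 11/2 equals 1+a-b for upper {-3/2, 3}: listed pattern). Its exact value is (-315/512) * pi.

First insight: t_0 = -1 here, and roots of the ratio polynomials (prefactor -1) are the negated parameters.
Term ratio: r(k) = (-1) * (k-3/2) (k+3) / [(k+11/2) (k+1)] - rational in k, leading ratio (-1); with t_0 = -1, classification follows.


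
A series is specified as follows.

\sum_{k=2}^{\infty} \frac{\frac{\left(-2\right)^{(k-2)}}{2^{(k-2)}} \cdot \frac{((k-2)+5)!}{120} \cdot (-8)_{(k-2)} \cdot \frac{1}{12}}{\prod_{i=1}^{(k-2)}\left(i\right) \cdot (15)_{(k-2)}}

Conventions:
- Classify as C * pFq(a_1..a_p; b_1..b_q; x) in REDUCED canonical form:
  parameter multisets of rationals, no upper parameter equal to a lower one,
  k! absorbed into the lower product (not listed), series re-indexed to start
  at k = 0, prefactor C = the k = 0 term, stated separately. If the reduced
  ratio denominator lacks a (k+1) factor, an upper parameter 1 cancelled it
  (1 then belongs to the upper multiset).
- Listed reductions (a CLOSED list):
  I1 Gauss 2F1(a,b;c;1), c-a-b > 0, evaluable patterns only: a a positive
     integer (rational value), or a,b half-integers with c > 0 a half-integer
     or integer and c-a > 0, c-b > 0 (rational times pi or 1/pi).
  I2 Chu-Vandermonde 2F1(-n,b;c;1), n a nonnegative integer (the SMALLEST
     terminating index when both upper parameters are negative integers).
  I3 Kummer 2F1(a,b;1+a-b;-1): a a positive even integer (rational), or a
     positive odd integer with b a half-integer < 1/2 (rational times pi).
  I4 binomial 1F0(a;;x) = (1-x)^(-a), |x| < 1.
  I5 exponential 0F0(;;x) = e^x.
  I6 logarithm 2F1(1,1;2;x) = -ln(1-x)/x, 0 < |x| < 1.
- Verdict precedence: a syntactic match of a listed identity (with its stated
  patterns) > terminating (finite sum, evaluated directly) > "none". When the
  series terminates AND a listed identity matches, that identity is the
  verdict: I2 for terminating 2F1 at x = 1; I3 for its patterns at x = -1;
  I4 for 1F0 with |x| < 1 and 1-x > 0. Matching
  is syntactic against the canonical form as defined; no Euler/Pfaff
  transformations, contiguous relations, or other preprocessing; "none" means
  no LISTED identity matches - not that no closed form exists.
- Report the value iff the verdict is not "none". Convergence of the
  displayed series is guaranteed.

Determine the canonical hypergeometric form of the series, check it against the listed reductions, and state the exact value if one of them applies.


With C = \frac{1}{12}: the canonical form is 2F1(-8, 6; 15; -1). Verdict at x = -1: Kummer's theorem (I3) matches (x = -1; c = 15 equals 1+a-b for upper {-8, 6}: listed pattern). Hence: \frac{91}{60}.

Key observation: from the first term \frac{1}{12}: the factorial ratio (C = 1/12) (k+a-1)!/(a-1)! is a rising factorial (a)_k.
Step ratio: r(k) = -1 * (k-8) (k+6) / [(k+15) (k+1)] - rational; roots negated = parameters, x = -1, C = \frac{1}{12}.


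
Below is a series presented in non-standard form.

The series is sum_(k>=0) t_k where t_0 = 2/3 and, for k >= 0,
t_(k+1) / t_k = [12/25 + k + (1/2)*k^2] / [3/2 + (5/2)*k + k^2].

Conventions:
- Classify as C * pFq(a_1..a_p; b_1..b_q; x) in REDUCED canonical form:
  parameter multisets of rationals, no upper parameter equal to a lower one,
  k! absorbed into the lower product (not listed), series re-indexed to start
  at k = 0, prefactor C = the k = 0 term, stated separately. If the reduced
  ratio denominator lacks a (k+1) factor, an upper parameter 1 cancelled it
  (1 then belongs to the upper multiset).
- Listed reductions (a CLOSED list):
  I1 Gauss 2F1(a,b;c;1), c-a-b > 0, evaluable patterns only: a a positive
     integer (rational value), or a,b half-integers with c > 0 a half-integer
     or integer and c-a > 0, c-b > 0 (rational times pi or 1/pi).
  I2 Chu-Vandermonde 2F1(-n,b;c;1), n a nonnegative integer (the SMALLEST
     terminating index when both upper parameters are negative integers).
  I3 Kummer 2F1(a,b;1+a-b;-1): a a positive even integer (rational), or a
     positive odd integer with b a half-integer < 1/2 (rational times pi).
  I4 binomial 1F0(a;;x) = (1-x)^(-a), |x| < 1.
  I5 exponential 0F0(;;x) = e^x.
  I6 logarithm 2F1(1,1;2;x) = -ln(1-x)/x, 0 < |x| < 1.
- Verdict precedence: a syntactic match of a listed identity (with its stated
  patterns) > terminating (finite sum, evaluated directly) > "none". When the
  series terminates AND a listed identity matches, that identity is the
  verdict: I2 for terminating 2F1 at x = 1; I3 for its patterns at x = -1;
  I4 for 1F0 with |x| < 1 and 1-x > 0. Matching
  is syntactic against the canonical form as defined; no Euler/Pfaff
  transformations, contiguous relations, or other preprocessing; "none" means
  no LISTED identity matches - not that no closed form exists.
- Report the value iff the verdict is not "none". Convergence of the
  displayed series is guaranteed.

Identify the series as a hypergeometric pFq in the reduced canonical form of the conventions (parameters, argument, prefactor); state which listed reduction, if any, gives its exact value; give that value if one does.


This is 2/3 * 2F1(4/5, 6/5; 3/2; 1/2) in reduced canonical form. Verdict: none. A 2F1 with upper {4/5, 6/5} fits none of I1-I6 at x = 1/2; the sum runs forever.

The tell: with t_0 = 2/3, the expanded ratio factors over Q; C = 2/3, roots give parameters.
Term ratio: r(k) = (1/2) * (k+4/5) (k+6/5) / [(k+3/2) (k+1)] - rational; roots negated = parameters, x = (1/2), C = 2/3.


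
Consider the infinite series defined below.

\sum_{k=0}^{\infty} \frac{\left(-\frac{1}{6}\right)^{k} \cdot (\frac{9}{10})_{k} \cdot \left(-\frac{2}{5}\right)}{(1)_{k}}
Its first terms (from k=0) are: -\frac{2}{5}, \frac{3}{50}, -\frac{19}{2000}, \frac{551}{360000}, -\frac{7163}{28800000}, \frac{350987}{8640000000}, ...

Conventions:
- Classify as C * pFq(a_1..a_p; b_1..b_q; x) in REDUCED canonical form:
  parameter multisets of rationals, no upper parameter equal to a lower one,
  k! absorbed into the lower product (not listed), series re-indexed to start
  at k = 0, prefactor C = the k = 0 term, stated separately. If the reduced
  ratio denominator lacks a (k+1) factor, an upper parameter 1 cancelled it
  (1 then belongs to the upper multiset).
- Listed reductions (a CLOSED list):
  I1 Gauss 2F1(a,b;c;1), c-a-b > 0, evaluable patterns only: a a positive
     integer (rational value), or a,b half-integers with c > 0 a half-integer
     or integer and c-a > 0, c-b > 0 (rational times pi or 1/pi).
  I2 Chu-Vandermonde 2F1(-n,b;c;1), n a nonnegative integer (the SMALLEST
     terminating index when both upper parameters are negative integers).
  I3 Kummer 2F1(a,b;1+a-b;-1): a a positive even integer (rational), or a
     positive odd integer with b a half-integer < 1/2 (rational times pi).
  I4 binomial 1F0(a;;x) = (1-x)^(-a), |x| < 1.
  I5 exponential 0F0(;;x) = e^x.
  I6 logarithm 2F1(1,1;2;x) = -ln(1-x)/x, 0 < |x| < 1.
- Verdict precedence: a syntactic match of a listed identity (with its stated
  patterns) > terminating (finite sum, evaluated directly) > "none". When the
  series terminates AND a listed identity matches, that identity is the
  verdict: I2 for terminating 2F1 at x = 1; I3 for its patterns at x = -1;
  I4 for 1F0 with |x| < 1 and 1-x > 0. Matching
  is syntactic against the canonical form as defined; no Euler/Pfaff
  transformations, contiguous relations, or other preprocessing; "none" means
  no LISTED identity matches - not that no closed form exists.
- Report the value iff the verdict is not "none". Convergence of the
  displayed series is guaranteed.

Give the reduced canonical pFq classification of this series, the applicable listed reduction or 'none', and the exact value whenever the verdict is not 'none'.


Reduced: x = -\frac{1}{6}, 1F0, upper = {\frac{9}{10}}, lower = {-}, C = -\frac{2}{5}. Verdict: this is the binomial series (I4) (the 1F0 binomial series: exponent -9/10, x = -\frac{1}{6}). Exact value: \left(-\frac{2}{5}\right) \cdot \left(\frac{7}{6}\right)^{-\frac{9}{10}}.

Structural cue: t_0 = -\frac{2}{5} here, and (1)_k (prefactor -2/5) is k! itself.
Adjacent-term ratio: r(k) = -\frac{1}{6} * (k+\frac{9}{10}) / [(k+1)] - rational; roots negated = parameters, x = -\frac{1}{6}, C = -\frac{2}{5}.


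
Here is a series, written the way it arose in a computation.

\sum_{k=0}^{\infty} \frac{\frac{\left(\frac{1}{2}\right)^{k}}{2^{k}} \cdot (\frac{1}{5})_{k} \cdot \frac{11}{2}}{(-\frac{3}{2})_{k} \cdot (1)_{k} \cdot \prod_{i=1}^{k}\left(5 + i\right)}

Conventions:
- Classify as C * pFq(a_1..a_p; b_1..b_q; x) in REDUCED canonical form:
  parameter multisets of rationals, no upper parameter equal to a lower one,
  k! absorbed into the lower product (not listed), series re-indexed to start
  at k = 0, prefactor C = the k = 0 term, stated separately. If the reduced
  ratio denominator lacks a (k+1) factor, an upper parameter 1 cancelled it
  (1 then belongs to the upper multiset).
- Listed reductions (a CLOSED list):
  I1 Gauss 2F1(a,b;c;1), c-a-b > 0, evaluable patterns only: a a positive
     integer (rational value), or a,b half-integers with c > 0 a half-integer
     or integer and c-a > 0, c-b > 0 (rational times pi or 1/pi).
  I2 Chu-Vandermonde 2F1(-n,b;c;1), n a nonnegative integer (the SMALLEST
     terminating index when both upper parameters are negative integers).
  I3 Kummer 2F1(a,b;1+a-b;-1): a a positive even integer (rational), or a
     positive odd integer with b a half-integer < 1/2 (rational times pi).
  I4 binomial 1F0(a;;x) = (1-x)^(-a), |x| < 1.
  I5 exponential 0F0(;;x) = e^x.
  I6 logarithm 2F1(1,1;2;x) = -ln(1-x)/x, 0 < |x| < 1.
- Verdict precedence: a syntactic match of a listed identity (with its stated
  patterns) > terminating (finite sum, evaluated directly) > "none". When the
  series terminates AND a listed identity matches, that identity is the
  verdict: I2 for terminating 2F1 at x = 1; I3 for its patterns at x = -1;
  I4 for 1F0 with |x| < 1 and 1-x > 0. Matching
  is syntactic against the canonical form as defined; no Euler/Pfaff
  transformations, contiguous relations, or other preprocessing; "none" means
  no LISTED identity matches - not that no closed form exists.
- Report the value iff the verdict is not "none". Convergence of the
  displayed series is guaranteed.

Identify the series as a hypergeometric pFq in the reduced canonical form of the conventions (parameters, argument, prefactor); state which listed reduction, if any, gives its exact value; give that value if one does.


Key step: x = \frac{1}{4} and (1)_k (prefactor 11/2) is k! itself.
Ratio: r(k) = \frac{1}{4} * (k+\frac{1}{5}) / [(k-\frac{3}{2}) (k+6) (k+1)] - rational; roots negated = parameters, x = \frac{1}{4}, C = \frac{11}{2}.

With C = \frac{11}{2}: the canonical form is 1F2(\frac{1}{5}; -\frac{3}{2}, 6; \frac{1}{4}). Verdict: none - at argument \frac{1}{4} the multisets {\frac{1}{5}} ; {-\frac{3}{2}, 6} match no listed identity.


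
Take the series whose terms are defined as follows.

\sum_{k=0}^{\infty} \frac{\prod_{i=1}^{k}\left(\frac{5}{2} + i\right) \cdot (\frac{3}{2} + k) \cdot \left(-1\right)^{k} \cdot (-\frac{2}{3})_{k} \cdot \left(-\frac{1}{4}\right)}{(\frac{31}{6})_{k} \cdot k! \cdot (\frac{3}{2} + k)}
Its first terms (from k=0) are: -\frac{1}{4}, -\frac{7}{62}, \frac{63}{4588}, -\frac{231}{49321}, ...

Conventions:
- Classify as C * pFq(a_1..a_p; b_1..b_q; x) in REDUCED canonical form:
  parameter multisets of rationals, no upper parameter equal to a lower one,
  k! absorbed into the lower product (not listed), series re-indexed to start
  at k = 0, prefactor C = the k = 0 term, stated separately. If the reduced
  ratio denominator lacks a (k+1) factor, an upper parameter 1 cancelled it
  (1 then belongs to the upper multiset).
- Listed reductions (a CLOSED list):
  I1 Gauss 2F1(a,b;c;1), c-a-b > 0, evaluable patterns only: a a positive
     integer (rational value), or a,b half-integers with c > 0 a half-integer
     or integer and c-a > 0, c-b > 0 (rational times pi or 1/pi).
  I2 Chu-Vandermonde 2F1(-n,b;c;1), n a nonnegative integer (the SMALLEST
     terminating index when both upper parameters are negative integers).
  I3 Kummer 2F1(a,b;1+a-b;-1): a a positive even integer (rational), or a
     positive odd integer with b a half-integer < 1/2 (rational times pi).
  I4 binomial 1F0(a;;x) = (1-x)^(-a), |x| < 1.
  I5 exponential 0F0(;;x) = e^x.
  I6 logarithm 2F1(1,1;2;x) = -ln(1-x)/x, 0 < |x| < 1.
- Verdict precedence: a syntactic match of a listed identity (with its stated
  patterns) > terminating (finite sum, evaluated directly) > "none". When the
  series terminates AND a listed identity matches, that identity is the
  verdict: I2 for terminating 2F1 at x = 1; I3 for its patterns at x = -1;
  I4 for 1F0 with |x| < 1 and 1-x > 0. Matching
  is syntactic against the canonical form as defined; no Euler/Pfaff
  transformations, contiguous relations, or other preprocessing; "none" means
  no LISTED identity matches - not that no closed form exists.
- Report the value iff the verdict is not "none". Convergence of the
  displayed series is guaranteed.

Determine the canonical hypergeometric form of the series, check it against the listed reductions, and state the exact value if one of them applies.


Prefactor -\frac{1}{4}, argument -1: 2F1 with upper {-\frac{2}{3}, \frac{7}{2}} over lower {\frac{31}{6}}. Verdict: none. Every listed pattern misses the 2F1 form at -1, upper {-\frac{2}{3}, \frac{7}{2}}.

Key step: t_0 being -\frac{1}{4}, the running product (prefactor -1/4) telescopes to a rising factorial.
Adjacent-term ratio: r(k) = -1 * (k-\frac{2}{3}) (k+\frac{7}{2}) / [(k+\frac{31}{6}) (k+1)] ; factor over Q: parameters, x = -1, and C = -\frac{1}{4}.


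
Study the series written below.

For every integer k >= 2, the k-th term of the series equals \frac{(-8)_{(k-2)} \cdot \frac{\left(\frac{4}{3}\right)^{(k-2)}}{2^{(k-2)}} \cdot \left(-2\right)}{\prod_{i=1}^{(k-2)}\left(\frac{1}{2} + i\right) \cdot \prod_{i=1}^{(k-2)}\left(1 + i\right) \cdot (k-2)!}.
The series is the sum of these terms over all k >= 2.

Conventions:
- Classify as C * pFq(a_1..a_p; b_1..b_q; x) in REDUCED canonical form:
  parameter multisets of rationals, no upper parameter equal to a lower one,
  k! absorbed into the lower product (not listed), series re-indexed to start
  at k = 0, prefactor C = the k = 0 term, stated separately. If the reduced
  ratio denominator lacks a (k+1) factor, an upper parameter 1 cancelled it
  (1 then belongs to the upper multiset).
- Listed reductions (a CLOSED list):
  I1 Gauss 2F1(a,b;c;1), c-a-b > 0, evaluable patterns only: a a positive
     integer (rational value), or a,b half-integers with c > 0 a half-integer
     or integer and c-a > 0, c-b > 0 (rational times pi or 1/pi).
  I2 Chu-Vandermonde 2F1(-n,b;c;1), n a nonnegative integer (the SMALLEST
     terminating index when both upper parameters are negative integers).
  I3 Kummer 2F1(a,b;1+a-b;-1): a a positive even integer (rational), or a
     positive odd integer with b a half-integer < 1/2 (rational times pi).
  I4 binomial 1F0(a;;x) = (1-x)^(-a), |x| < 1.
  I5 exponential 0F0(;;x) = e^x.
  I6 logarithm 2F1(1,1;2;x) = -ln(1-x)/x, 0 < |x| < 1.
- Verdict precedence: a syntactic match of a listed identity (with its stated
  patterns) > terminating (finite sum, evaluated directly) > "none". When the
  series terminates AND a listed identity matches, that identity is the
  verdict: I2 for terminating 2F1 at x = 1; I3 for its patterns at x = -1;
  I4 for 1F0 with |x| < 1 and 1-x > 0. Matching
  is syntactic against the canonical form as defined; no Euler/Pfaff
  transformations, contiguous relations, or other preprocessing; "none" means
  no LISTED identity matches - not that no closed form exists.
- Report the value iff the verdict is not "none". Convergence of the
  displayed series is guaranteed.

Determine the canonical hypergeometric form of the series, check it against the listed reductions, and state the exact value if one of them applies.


Reduced: x = \frac{2}{3}, 1F2, upper = {-8}, lower = {\frac{3}{2}, 2}, C = -2. Verdict: terminating (-8 upstairs). 9 nonzero terms in all; added directly. Exact value: \frac{4585723506274}{8324159673375}.

Key step: x = \frac{2}{3} and the lower running product (prefactor -2) is a rising factorial.
Consecutive-term ratio: r(k) = \frac{2}{3} * (k-8) / [(k+\frac{3}{2}) (k+2) (k+1)] - rational; roots negated = parameters, x = \frac{2}{3}, C = -2.


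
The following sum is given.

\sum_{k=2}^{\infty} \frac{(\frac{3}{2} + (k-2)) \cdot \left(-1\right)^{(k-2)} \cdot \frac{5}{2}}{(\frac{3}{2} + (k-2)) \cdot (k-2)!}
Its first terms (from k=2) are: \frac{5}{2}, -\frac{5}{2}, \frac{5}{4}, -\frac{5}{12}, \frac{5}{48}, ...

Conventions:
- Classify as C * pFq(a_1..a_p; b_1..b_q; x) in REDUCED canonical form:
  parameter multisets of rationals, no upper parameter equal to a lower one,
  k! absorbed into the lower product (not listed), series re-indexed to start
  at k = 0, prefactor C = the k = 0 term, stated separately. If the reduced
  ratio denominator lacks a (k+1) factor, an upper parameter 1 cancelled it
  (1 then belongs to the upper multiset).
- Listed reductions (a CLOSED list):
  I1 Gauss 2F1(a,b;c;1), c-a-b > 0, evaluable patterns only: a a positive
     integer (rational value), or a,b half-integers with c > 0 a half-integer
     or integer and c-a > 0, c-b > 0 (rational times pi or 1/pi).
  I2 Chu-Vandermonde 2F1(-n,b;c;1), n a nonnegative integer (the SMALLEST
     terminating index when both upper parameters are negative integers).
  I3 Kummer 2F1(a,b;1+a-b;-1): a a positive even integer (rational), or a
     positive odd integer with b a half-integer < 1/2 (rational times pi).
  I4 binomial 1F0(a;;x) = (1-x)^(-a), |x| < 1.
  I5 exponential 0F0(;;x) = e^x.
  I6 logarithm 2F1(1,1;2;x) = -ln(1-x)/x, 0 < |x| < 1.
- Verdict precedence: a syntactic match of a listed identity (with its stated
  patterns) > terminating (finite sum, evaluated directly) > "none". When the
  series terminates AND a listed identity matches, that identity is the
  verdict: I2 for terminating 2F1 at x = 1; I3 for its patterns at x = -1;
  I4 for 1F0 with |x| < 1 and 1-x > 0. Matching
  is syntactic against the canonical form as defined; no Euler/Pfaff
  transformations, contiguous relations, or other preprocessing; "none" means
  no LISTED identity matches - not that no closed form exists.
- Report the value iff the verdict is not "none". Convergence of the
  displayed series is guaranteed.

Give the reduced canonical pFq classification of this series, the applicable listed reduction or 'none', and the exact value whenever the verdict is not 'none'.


The series (x = -1) is 0F0: upper {-}, lower {-}, prefactor \frac{5}{2}. Verdict: exponential (I5) applies (the 0F0 exponential series at x = -1). Sum: \frac{5}{2} \cdot e^{-1}.

The tell: x = -1 and k + 3/2 divides numerator and denominator alike; prefactor 5/2 after cancelling.
Adjacent-term ratio: r(k) = -1 * 1 / [(k+1)] ; factor over Q: parameters, x = -1, and C = \frac{5}{2}.


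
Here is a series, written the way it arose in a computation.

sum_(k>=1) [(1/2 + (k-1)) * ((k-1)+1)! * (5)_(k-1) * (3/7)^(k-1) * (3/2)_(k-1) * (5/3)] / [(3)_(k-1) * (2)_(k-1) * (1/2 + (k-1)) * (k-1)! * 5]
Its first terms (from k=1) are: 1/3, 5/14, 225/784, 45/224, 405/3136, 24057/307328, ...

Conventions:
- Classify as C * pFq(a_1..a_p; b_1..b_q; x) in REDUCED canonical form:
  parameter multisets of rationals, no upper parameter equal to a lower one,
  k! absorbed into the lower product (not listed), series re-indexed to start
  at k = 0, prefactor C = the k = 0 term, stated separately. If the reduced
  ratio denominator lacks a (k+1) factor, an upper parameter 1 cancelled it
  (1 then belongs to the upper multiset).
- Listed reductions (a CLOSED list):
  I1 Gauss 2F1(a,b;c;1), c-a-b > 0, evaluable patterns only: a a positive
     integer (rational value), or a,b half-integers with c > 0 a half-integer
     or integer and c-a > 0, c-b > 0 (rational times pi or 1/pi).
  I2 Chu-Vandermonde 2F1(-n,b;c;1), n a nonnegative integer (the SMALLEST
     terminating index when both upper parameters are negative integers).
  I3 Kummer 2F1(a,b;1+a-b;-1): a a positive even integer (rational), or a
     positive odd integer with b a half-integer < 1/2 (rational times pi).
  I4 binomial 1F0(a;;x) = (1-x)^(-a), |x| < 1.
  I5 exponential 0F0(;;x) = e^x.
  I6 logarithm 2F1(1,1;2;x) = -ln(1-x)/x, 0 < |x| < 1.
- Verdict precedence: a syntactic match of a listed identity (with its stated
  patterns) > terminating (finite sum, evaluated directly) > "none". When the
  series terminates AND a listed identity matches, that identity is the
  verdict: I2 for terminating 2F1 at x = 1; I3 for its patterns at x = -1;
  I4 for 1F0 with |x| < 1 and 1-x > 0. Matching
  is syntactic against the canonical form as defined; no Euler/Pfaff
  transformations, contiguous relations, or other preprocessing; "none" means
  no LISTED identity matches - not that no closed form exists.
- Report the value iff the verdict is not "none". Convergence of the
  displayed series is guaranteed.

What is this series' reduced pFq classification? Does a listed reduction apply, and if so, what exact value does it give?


Prefactor 1/3, argument 3/7: 2F1 with upper {3/2, 5} over lower {3}. Verdict: none (x = 3/7): each listed identity misses the multisets {3/2, 5} ; {3}.

Key step: with t_0 = 1/3, the parameter 2 appears in both the upper and lower lists and cancels (alongside the other common factor).
Ratio: r(k) = (3/7) * (k+3/2) (k+5) / [(k+3) (k+1)] - rational in k. x = (3/7); t_0 = 1/3; negate the roots.


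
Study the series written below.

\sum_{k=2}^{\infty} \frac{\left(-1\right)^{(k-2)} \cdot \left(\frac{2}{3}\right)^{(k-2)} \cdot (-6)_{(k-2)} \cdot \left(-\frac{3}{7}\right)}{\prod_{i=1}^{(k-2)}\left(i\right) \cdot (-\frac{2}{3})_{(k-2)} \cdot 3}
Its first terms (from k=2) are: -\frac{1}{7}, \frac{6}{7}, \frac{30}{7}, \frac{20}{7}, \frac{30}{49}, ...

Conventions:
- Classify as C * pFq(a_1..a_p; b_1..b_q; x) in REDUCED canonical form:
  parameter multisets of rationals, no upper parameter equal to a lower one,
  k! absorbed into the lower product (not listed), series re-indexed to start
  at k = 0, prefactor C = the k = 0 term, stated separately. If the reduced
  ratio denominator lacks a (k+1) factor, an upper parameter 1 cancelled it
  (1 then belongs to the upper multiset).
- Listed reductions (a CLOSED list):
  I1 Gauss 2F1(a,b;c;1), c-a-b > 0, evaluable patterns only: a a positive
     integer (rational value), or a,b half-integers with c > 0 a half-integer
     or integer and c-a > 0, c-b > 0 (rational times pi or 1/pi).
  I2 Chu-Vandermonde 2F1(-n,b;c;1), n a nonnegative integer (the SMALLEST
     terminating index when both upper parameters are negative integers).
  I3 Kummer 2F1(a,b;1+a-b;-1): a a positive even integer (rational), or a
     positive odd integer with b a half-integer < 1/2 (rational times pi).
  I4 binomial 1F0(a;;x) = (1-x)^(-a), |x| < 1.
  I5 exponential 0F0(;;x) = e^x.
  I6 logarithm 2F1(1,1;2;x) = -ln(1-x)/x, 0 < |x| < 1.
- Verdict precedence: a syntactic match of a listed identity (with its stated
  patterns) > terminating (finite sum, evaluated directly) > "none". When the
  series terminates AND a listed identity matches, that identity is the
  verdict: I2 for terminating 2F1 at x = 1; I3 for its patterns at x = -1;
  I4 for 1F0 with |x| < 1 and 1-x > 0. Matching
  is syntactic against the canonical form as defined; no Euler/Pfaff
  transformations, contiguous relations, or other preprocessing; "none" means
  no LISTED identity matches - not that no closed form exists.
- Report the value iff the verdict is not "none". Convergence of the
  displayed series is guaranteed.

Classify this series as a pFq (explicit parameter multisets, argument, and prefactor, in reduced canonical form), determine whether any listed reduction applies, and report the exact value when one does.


x = -\frac{2}{3} here; the reduced form reads 1F1, upper {-6}, lower {-\frac{2}{3}}, C = -\frac{1}{7}. Verdict: terminating - upper -6 stops the sum at k = 6; the 7 terms are added exactly. Hence: \frac{5427}{637}.

Key observation: from the first term -\frac{1}{7}: the constant factors (C = -1/7) combine into one prefactor.
Consecutive-term ratio: r(k) = -\frac{2}{3} * (k-6) / [(k-\frac{2}{3}) (k+1)] - poly over poly, x = -\frac{2}{3} from leading terms; C = -\frac{1}{7} at k = 0.


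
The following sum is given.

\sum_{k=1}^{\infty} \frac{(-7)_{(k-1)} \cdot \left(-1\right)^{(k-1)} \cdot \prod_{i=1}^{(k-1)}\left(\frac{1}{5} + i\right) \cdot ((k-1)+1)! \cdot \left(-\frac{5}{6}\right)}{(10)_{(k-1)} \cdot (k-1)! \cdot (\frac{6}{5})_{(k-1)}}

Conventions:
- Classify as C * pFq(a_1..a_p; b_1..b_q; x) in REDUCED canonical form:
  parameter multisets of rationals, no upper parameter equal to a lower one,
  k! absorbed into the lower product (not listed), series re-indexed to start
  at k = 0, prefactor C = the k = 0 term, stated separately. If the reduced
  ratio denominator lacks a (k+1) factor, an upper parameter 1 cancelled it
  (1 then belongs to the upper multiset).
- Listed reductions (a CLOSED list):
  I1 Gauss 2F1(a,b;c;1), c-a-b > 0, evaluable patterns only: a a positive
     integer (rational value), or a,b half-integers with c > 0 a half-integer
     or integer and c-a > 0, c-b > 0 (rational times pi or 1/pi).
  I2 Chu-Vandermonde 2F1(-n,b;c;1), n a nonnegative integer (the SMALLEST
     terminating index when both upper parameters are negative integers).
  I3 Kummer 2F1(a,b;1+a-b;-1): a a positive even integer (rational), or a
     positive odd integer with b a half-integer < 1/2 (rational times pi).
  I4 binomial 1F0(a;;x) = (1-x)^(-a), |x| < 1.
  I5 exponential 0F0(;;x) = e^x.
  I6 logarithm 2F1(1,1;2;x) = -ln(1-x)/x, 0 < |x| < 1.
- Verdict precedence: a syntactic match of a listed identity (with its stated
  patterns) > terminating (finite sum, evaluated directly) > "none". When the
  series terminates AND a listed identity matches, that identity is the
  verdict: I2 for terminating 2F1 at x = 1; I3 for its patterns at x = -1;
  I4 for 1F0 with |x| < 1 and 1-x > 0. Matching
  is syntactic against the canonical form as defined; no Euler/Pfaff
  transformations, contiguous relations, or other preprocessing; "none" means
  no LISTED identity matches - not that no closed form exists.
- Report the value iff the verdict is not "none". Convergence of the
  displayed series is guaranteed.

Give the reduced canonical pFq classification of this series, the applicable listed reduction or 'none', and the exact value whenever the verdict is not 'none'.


Structural cue: t_0 being -\frac{5}{6}, the factorial ratio (prefactor -5/6) (k+a-1)!/(a-1)! is a rising factorial (a)_k.
Term ratio: r(k) = -1 * (k-7) (k+2) / [(k+10) (k+1)] - poly over poly, x = -1 from leading terms; C = -\frac{5}{6} at k = 0.

Reduced: x = -1, 2F1, upper = {-7, 2}, lower = {10}, C = -\frac{5}{6}. Verdict (x = -1): Kummer (I3) applies (x = -1; c = 10 equals 1+a-b for upper {-7, 2}: listed pattern). Its exact value is -\frac{15}{4}.
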